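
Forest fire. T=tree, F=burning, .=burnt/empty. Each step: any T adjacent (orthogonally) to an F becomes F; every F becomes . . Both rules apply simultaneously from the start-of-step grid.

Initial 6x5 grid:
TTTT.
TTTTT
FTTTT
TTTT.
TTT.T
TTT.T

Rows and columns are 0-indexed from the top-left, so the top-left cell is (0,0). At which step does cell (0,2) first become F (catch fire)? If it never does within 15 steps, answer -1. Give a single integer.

Step 1: cell (0,2)='T' (+3 fires, +1 burnt)
Step 2: cell (0,2)='T' (+5 fires, +3 burnt)
Step 3: cell (0,2)='T' (+6 fires, +5 burnt)
Step 4: cell (0,2)='F' (+6 fires, +6 burnt)
  -> target ignites at step 4
Step 5: cell (0,2)='.' (+3 fires, +6 burnt)
Step 6: cell (0,2)='.' (+0 fires, +3 burnt)
  fire out at step 6

4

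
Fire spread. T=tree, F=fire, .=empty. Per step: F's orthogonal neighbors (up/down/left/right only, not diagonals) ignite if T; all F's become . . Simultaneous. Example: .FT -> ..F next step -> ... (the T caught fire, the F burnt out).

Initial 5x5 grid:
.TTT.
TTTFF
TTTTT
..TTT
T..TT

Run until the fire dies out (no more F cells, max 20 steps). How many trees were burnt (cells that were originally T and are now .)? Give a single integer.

Step 1: +4 fires, +2 burnt (F count now 4)
Step 2: +5 fires, +4 burnt (F count now 5)
Step 3: +6 fires, +5 burnt (F count now 6)
Step 4: +1 fires, +6 burnt (F count now 1)
Step 5: +0 fires, +1 burnt (F count now 0)
Fire out after step 5
Initially T: 17, now '.': 24
Total burnt (originally-T cells now '.'): 16

Answer: 16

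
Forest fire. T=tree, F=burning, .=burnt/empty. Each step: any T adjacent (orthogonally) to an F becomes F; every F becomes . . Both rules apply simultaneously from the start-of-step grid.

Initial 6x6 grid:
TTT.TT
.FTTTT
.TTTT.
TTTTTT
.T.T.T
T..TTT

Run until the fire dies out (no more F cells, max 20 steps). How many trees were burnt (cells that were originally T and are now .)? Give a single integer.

Answer: 25

Derivation:
Step 1: +3 fires, +1 burnt (F count now 3)
Step 2: +5 fires, +3 burnt (F count now 5)
Step 3: +5 fires, +5 burnt (F count now 5)
Step 4: +4 fires, +5 burnt (F count now 4)
Step 5: +3 fires, +4 burnt (F count now 3)
Step 6: +2 fires, +3 burnt (F count now 2)
Step 7: +2 fires, +2 burnt (F count now 2)
Step 8: +1 fires, +2 burnt (F count now 1)
Step 9: +0 fires, +1 burnt (F count now 0)
Fire out after step 9
Initially T: 26, now '.': 35
Total burnt (originally-T cells now '.'): 25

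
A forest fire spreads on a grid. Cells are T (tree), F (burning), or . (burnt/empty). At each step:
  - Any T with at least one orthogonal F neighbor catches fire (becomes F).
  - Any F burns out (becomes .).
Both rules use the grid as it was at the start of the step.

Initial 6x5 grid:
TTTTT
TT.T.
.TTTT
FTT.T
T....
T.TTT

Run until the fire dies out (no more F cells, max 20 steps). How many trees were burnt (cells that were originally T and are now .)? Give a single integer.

Answer: 17

Derivation:
Step 1: +2 fires, +1 burnt (F count now 2)
Step 2: +3 fires, +2 burnt (F count now 3)
Step 3: +2 fires, +3 burnt (F count now 2)
Step 4: +3 fires, +2 burnt (F count now 3)
Step 5: +4 fires, +3 burnt (F count now 4)
Step 6: +2 fires, +4 burnt (F count now 2)
Step 7: +1 fires, +2 burnt (F count now 1)
Step 8: +0 fires, +1 burnt (F count now 0)
Fire out after step 8
Initially T: 20, now '.': 27
Total burnt (originally-T cells now '.'): 17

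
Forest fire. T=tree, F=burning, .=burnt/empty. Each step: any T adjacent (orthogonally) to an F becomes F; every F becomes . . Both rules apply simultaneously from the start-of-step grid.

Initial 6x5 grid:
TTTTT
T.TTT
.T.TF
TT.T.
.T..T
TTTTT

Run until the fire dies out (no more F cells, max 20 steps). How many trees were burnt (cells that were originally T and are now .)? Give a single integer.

Answer: 11

Derivation:
Step 1: +2 fires, +1 burnt (F count now 2)
Step 2: +3 fires, +2 burnt (F count now 3)
Step 3: +2 fires, +3 burnt (F count now 2)
Step 4: +1 fires, +2 burnt (F count now 1)
Step 5: +1 fires, +1 burnt (F count now 1)
Step 6: +1 fires, +1 burnt (F count now 1)
Step 7: +1 fires, +1 burnt (F count now 1)
Step 8: +0 fires, +1 burnt (F count now 0)
Fire out after step 8
Initially T: 21, now '.': 20
Total burnt (originally-T cells now '.'): 11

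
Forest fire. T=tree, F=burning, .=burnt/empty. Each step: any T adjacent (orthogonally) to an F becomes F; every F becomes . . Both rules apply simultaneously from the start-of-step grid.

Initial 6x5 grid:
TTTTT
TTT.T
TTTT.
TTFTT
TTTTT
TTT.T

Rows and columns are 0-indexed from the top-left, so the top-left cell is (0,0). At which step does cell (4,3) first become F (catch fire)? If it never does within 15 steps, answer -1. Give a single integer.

Step 1: cell (4,3)='T' (+4 fires, +1 burnt)
Step 2: cell (4,3)='F' (+8 fires, +4 burnt)
  -> target ignites at step 2
Step 3: cell (4,3)='.' (+6 fires, +8 burnt)
Step 4: cell (4,3)='.' (+5 fires, +6 burnt)
Step 5: cell (4,3)='.' (+2 fires, +5 burnt)
Step 6: cell (4,3)='.' (+1 fires, +2 burnt)
Step 7: cell (4,3)='.' (+0 fires, +1 burnt)
  fire out at step 7

2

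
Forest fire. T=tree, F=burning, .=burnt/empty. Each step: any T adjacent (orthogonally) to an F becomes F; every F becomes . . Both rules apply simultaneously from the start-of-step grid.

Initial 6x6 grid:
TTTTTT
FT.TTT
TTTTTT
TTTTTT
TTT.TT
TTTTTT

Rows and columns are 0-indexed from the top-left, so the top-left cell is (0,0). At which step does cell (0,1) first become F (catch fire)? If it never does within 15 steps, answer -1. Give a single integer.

Step 1: cell (0,1)='T' (+3 fires, +1 burnt)
Step 2: cell (0,1)='F' (+3 fires, +3 burnt)
  -> target ignites at step 2
Step 3: cell (0,1)='.' (+4 fires, +3 burnt)
Step 4: cell (0,1)='.' (+5 fires, +4 burnt)
Step 5: cell (0,1)='.' (+6 fires, +5 burnt)
Step 6: cell (0,1)='.' (+5 fires, +6 burnt)
Step 7: cell (0,1)='.' (+4 fires, +5 burnt)
Step 8: cell (0,1)='.' (+2 fires, +4 burnt)
Step 9: cell (0,1)='.' (+1 fires, +2 burnt)
Step 10: cell (0,1)='.' (+0 fires, +1 burnt)
  fire out at step 10

2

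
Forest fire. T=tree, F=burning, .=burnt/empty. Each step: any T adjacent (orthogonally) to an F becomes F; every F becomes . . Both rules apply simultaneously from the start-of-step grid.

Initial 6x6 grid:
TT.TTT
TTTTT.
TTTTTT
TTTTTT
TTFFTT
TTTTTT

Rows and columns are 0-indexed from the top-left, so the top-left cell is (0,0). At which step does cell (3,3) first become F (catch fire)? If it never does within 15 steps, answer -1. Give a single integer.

Step 1: cell (3,3)='F' (+6 fires, +2 burnt)
  -> target ignites at step 1
Step 2: cell (3,3)='.' (+8 fires, +6 burnt)
Step 3: cell (3,3)='.' (+8 fires, +8 burnt)
Step 4: cell (3,3)='.' (+5 fires, +8 burnt)
Step 5: cell (3,3)='.' (+3 fires, +5 burnt)
Step 6: cell (3,3)='.' (+2 fires, +3 burnt)
Step 7: cell (3,3)='.' (+0 fires, +2 burnt)
  fire out at step 7

1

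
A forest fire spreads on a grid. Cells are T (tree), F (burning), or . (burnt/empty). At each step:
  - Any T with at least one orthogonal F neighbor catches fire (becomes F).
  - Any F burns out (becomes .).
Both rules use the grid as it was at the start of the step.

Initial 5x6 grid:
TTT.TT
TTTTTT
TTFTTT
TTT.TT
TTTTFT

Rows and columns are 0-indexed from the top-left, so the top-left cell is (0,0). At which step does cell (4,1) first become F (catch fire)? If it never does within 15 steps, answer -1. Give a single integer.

Step 1: cell (4,1)='T' (+7 fires, +2 burnt)
Step 2: cell (4,1)='T' (+8 fires, +7 burnt)
Step 3: cell (4,1)='F' (+6 fires, +8 burnt)
  -> target ignites at step 3
Step 4: cell (4,1)='.' (+4 fires, +6 burnt)
Step 5: cell (4,1)='.' (+1 fires, +4 burnt)
Step 6: cell (4,1)='.' (+0 fires, +1 burnt)
  fire out at step 6

3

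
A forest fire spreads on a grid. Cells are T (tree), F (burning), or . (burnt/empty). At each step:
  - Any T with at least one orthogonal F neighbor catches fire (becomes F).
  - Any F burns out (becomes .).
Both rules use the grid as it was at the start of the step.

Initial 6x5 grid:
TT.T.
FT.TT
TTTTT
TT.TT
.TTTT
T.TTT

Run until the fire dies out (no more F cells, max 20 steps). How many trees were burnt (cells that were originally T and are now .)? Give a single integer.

Step 1: +3 fires, +1 burnt (F count now 3)
Step 2: +3 fires, +3 burnt (F count now 3)
Step 3: +2 fires, +3 burnt (F count now 2)
Step 4: +2 fires, +2 burnt (F count now 2)
Step 5: +4 fires, +2 burnt (F count now 4)
Step 6: +5 fires, +4 burnt (F count now 5)
Step 7: +2 fires, +5 burnt (F count now 2)
Step 8: +1 fires, +2 burnt (F count now 1)
Step 9: +0 fires, +1 burnt (F count now 0)
Fire out after step 9
Initially T: 23, now '.': 29
Total burnt (originally-T cells now '.'): 22

Answer: 22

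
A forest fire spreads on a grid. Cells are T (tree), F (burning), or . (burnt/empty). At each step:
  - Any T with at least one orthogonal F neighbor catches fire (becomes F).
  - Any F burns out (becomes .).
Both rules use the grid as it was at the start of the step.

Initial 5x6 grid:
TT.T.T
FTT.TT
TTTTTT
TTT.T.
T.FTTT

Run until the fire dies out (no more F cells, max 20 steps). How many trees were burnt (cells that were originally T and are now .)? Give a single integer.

Answer: 21

Derivation:
Step 1: +5 fires, +2 burnt (F count now 5)
Step 2: +7 fires, +5 burnt (F count now 7)
Step 3: +4 fires, +7 burnt (F count now 4)
Step 4: +1 fires, +4 burnt (F count now 1)
Step 5: +2 fires, +1 burnt (F count now 2)
Step 6: +1 fires, +2 burnt (F count now 1)
Step 7: +1 fires, +1 burnt (F count now 1)
Step 8: +0 fires, +1 burnt (F count now 0)
Fire out after step 8
Initially T: 22, now '.': 29
Total burnt (originally-T cells now '.'): 21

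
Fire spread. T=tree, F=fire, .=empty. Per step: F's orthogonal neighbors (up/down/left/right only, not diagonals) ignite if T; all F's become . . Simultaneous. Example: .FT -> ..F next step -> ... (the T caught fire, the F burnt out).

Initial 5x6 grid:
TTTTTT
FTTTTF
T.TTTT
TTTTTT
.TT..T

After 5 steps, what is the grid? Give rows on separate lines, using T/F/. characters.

Step 1: 6 trees catch fire, 2 burn out
  FTTTTF
  .FTTF.
  F.TTTF
  TTTTTT
  .TT..T
Step 2: 7 trees catch fire, 6 burn out
  .FTTF.
  ..FF..
  ..TTF.
  FTTTTF
  .TT..T
Step 3: 7 trees catch fire, 7 burn out
  ..FF..
  ......
  ..FF..
  .FTTF.
  .TT..F
Step 4: 3 trees catch fire, 7 burn out
  ......
  ......
  ......
  ..FF..
  .FT...
Step 5: 1 trees catch fire, 3 burn out
  ......
  ......
  ......
  ......
  ..F...

......
......
......
......
..F...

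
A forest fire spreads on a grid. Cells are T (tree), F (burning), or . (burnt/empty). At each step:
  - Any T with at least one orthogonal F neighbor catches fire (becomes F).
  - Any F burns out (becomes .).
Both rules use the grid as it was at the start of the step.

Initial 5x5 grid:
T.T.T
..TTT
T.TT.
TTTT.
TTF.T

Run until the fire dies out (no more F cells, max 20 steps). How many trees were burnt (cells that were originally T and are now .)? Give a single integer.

Step 1: +2 fires, +1 burnt (F count now 2)
Step 2: +4 fires, +2 burnt (F count now 4)
Step 3: +3 fires, +4 burnt (F count now 3)
Step 4: +3 fires, +3 burnt (F count now 3)
Step 5: +1 fires, +3 burnt (F count now 1)
Step 6: +1 fires, +1 burnt (F count now 1)
Step 7: +0 fires, +1 burnt (F count now 0)
Fire out after step 7
Initially T: 16, now '.': 23
Total burnt (originally-T cells now '.'): 14

Answer: 14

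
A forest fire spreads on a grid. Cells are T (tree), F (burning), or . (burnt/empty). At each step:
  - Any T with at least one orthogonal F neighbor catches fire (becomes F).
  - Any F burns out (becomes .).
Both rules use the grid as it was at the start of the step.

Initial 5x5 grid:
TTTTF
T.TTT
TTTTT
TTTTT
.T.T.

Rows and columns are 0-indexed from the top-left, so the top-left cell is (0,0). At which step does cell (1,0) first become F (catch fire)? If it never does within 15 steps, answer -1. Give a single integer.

Step 1: cell (1,0)='T' (+2 fires, +1 burnt)
Step 2: cell (1,0)='T' (+3 fires, +2 burnt)
Step 3: cell (1,0)='T' (+4 fires, +3 burnt)
Step 4: cell (1,0)='T' (+3 fires, +4 burnt)
Step 5: cell (1,0)='F' (+4 fires, +3 burnt)
  -> target ignites at step 5
Step 6: cell (1,0)='.' (+2 fires, +4 burnt)
Step 7: cell (1,0)='.' (+2 fires, +2 burnt)
Step 8: cell (1,0)='.' (+0 fires, +2 burnt)
  fire out at step 8

5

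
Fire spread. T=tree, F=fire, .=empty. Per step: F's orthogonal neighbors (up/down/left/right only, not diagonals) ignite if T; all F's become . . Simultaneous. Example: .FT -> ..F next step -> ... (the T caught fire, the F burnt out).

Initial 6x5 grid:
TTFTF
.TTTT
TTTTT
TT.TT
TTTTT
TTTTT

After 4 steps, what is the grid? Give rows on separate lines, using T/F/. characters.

Step 1: 4 trees catch fire, 2 burn out
  TF.F.
  .TFTF
  TTTTT
  TT.TT
  TTTTT
  TTTTT
Step 2: 5 trees catch fire, 4 burn out
  F....
  .F.F.
  TTFTF
  TT.TT
  TTTTT
  TTTTT
Step 3: 3 trees catch fire, 5 burn out
  .....
  .....
  TF.F.
  TT.TF
  TTTTT
  TTTTT
Step 4: 4 trees catch fire, 3 burn out
  .....
  .....
  F....
  TF.F.
  TTTTF
  TTTTT

.....
.....
F....
TF.F.
TTTTF
TTTTT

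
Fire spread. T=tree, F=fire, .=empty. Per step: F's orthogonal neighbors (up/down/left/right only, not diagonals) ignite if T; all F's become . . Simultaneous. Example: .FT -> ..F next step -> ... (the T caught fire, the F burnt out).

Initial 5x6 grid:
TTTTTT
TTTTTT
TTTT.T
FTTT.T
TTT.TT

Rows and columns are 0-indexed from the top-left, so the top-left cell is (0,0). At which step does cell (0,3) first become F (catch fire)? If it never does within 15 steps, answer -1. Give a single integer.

Step 1: cell (0,3)='T' (+3 fires, +1 burnt)
Step 2: cell (0,3)='T' (+4 fires, +3 burnt)
Step 3: cell (0,3)='T' (+5 fires, +4 burnt)
Step 4: cell (0,3)='T' (+3 fires, +5 burnt)
Step 5: cell (0,3)='T' (+2 fires, +3 burnt)
Step 6: cell (0,3)='F' (+2 fires, +2 burnt)
  -> target ignites at step 6
Step 7: cell (0,3)='.' (+2 fires, +2 burnt)
Step 8: cell (0,3)='.' (+2 fires, +2 burnt)
Step 9: cell (0,3)='.' (+1 fires, +2 burnt)
Step 10: cell (0,3)='.' (+1 fires, +1 burnt)
Step 11: cell (0,3)='.' (+1 fires, +1 burnt)
Step 12: cell (0,3)='.' (+0 fires, +1 burnt)
  fire out at step 12

6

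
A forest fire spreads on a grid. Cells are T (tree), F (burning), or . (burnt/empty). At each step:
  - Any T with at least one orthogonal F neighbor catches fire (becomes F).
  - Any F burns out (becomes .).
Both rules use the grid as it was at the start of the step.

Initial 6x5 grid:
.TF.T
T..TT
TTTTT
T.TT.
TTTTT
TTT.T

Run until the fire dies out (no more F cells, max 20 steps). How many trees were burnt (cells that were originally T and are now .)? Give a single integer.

Answer: 1

Derivation:
Step 1: +1 fires, +1 burnt (F count now 1)
Step 2: +0 fires, +1 burnt (F count now 0)
Fire out after step 2
Initially T: 22, now '.': 9
Total burnt (originally-T cells now '.'): 1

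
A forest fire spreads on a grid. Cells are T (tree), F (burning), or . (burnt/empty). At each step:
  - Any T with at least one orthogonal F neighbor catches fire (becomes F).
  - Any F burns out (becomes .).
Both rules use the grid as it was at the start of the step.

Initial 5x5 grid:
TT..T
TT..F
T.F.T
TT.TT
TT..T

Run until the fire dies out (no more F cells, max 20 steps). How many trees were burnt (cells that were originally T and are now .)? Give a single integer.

Step 1: +2 fires, +2 burnt (F count now 2)
Step 2: +1 fires, +2 burnt (F count now 1)
Step 3: +2 fires, +1 burnt (F count now 2)
Step 4: +0 fires, +2 burnt (F count now 0)
Fire out after step 4
Initially T: 14, now '.': 16
Total burnt (originally-T cells now '.'): 5

Answer: 5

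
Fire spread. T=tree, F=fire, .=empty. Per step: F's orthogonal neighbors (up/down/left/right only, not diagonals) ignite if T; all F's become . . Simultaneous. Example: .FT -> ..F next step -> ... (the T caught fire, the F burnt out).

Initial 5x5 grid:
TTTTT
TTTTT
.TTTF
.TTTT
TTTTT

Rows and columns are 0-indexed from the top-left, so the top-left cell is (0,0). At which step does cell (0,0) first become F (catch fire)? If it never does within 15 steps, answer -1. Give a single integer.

Step 1: cell (0,0)='T' (+3 fires, +1 burnt)
Step 2: cell (0,0)='T' (+5 fires, +3 burnt)
Step 3: cell (0,0)='T' (+5 fires, +5 burnt)
Step 4: cell (0,0)='T' (+4 fires, +5 burnt)
Step 5: cell (0,0)='T' (+3 fires, +4 burnt)
Step 6: cell (0,0)='F' (+2 fires, +3 burnt)
  -> target ignites at step 6
Step 7: cell (0,0)='.' (+0 fires, +2 burnt)
  fire out at step 7

6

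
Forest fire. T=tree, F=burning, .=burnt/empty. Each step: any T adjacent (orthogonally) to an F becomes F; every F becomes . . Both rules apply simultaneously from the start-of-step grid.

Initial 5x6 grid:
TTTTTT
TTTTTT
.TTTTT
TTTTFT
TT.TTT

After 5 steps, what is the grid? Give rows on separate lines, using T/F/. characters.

Step 1: 4 trees catch fire, 1 burn out
  TTTTTT
  TTTTTT
  .TTTFT
  TTTF.F
  TT.TFT
Step 2: 6 trees catch fire, 4 burn out
  TTTTTT
  TTTTFT
  .TTF.F
  TTF...
  TT.F.F
Step 3: 5 trees catch fire, 6 burn out
  TTTTFT
  TTTF.F
  .TF...
  TF....
  TT....
Step 4: 6 trees catch fire, 5 burn out
  TTTF.F
  TTF...
  .F....
  F.....
  TF....
Step 5: 3 trees catch fire, 6 burn out
  TTF...
  TF....
  ......
  ......
  F.....

TTF...
TF....
......
......
F.....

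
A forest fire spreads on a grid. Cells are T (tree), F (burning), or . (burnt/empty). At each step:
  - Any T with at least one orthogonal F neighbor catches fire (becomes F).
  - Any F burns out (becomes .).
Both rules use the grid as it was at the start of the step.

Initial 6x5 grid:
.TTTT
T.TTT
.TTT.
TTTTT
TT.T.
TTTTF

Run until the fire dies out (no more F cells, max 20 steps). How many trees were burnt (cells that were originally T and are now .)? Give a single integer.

Step 1: +1 fires, +1 burnt (F count now 1)
Step 2: +2 fires, +1 burnt (F count now 2)
Step 3: +2 fires, +2 burnt (F count now 2)
Step 4: +5 fires, +2 burnt (F count now 5)
Step 5: +4 fires, +5 burnt (F count now 4)
Step 6: +5 fires, +4 burnt (F count now 5)
Step 7: +2 fires, +5 burnt (F count now 2)
Step 8: +1 fires, +2 burnt (F count now 1)
Step 9: +0 fires, +1 burnt (F count now 0)
Fire out after step 9
Initially T: 23, now '.': 29
Total burnt (originally-T cells now '.'): 22

Answer: 22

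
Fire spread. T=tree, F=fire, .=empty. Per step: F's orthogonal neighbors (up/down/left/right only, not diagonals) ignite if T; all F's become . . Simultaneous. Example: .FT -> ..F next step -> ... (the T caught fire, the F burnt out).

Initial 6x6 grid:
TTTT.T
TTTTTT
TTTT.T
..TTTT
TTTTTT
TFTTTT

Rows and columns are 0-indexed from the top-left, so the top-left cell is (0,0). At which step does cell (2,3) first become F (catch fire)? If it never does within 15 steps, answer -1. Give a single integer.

Step 1: cell (2,3)='T' (+3 fires, +1 burnt)
Step 2: cell (2,3)='T' (+3 fires, +3 burnt)
Step 3: cell (2,3)='T' (+3 fires, +3 burnt)
Step 4: cell (2,3)='T' (+4 fires, +3 burnt)
Step 5: cell (2,3)='F' (+5 fires, +4 burnt)
  -> target ignites at step 5
Step 6: cell (2,3)='.' (+5 fires, +5 burnt)
Step 7: cell (2,3)='.' (+5 fires, +5 burnt)
Step 8: cell (2,3)='.' (+2 fires, +5 burnt)
Step 9: cell (2,3)='.' (+1 fires, +2 burnt)
Step 10: cell (2,3)='.' (+0 fires, +1 burnt)
  fire out at step 10

5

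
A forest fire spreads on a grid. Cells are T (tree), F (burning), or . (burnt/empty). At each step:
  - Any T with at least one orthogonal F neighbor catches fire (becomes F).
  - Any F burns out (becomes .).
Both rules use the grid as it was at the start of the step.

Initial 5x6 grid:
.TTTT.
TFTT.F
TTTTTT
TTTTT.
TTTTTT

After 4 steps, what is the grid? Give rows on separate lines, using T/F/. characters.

Step 1: 5 trees catch fire, 2 burn out
  .FTTT.
  F.FT..
  TFTTTF
  TTTTT.
  TTTTTT
Step 2: 6 trees catch fire, 5 burn out
  ..FTT.
  ...F..
  F.FTF.
  TFTTT.
  TTTTTT
Step 3: 6 trees catch fire, 6 burn out
  ...FT.
  ......
  ...F..
  F.FTF.
  TFTTTT
Step 4: 5 trees catch fire, 6 burn out
  ....F.
  ......
  ......
  ...F..
  F.FTFT

....F.
......
......
...F..
F.FTFT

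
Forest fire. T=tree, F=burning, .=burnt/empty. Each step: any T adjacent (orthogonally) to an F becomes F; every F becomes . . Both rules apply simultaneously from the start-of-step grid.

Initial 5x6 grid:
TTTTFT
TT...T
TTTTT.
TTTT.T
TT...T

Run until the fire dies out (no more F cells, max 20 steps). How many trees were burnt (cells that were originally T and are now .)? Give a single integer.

Step 1: +2 fires, +1 burnt (F count now 2)
Step 2: +2 fires, +2 burnt (F count now 2)
Step 3: +1 fires, +2 burnt (F count now 1)
Step 4: +2 fires, +1 burnt (F count now 2)
Step 5: +2 fires, +2 burnt (F count now 2)
Step 6: +3 fires, +2 burnt (F count now 3)
Step 7: +4 fires, +3 burnt (F count now 4)
Step 8: +3 fires, +4 burnt (F count now 3)
Step 9: +0 fires, +3 burnt (F count now 0)
Fire out after step 9
Initially T: 21, now '.': 28
Total burnt (originally-T cells now '.'): 19

Answer: 19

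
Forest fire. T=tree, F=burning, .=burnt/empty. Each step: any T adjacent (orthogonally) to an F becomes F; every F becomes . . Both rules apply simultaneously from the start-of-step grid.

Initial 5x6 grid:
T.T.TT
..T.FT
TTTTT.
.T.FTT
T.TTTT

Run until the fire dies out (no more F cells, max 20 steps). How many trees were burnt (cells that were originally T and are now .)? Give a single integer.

Answer: 17

Derivation:
Step 1: +6 fires, +2 burnt (F count now 6)
Step 2: +5 fires, +6 burnt (F count now 5)
Step 3: +3 fires, +5 burnt (F count now 3)
Step 4: +3 fires, +3 burnt (F count now 3)
Step 5: +0 fires, +3 burnt (F count now 0)
Fire out after step 5
Initially T: 19, now '.': 28
Total burnt (originally-T cells now '.'): 17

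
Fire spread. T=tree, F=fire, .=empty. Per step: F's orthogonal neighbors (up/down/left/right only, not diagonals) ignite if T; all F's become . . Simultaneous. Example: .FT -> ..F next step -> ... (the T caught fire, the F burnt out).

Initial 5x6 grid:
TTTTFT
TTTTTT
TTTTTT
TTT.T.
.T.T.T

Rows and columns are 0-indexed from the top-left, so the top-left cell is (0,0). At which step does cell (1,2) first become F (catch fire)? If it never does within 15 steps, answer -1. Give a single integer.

Step 1: cell (1,2)='T' (+3 fires, +1 burnt)
Step 2: cell (1,2)='T' (+4 fires, +3 burnt)
Step 3: cell (1,2)='F' (+5 fires, +4 burnt)
  -> target ignites at step 3
Step 4: cell (1,2)='.' (+3 fires, +5 burnt)
Step 5: cell (1,2)='.' (+3 fires, +3 burnt)
Step 6: cell (1,2)='.' (+2 fires, +3 burnt)
Step 7: cell (1,2)='.' (+2 fires, +2 burnt)
Step 8: cell (1,2)='.' (+0 fires, +2 burnt)
  fire out at step 8

3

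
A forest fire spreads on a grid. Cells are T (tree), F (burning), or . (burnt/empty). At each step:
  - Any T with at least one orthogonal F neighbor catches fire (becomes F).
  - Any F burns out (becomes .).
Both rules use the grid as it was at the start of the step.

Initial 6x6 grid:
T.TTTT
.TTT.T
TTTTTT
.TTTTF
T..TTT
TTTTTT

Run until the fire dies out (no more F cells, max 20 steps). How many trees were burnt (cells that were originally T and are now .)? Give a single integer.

Answer: 28

Derivation:
Step 1: +3 fires, +1 burnt (F count now 3)
Step 2: +5 fires, +3 burnt (F count now 5)
Step 3: +5 fires, +5 burnt (F count now 5)
Step 4: +5 fires, +5 burnt (F count now 5)
Step 5: +4 fires, +5 burnt (F count now 4)
Step 6: +4 fires, +4 burnt (F count now 4)
Step 7: +1 fires, +4 burnt (F count now 1)
Step 8: +1 fires, +1 burnt (F count now 1)
Step 9: +0 fires, +1 burnt (F count now 0)
Fire out after step 9
Initially T: 29, now '.': 35
Total burnt (originally-T cells now '.'): 28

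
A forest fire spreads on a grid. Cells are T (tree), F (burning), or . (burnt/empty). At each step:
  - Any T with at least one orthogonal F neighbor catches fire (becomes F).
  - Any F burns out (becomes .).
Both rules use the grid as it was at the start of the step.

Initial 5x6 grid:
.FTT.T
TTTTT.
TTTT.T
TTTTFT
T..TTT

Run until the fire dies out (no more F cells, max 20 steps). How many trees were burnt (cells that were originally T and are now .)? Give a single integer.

Answer: 21

Derivation:
Step 1: +5 fires, +2 burnt (F count now 5)
Step 2: +9 fires, +5 burnt (F count now 9)
Step 3: +4 fires, +9 burnt (F count now 4)
Step 4: +2 fires, +4 burnt (F count now 2)
Step 5: +1 fires, +2 burnt (F count now 1)
Step 6: +0 fires, +1 burnt (F count now 0)
Fire out after step 6
Initially T: 22, now '.': 29
Total burnt (originally-T cells now '.'): 21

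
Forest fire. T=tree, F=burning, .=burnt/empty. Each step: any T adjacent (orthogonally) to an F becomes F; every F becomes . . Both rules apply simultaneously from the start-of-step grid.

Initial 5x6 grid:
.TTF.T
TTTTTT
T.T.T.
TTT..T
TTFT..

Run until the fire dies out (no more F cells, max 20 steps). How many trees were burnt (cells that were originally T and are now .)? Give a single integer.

Step 1: +5 fires, +2 burnt (F count now 5)
Step 2: +6 fires, +5 burnt (F count now 6)
Step 3: +4 fires, +6 burnt (F count now 4)
Step 4: +3 fires, +4 burnt (F count now 3)
Step 5: +0 fires, +3 burnt (F count now 0)
Fire out after step 5
Initially T: 19, now '.': 29
Total burnt (originally-T cells now '.'): 18

Answer: 18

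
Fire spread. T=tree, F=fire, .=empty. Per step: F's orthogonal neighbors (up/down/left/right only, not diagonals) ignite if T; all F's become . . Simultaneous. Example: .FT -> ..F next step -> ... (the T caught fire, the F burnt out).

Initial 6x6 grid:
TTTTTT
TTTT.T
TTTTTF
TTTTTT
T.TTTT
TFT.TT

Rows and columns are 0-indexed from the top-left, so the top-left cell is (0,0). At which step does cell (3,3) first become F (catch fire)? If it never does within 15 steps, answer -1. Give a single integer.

Step 1: cell (3,3)='T' (+5 fires, +2 burnt)
Step 2: cell (3,3)='T' (+6 fires, +5 burnt)
Step 3: cell (3,3)='F' (+9 fires, +6 burnt)
  -> target ignites at step 3
Step 4: cell (3,3)='.' (+6 fires, +9 burnt)
Step 5: cell (3,3)='.' (+3 fires, +6 burnt)
Step 6: cell (3,3)='.' (+2 fires, +3 burnt)
Step 7: cell (3,3)='.' (+0 fires, +2 burnt)
  fire out at step 7

3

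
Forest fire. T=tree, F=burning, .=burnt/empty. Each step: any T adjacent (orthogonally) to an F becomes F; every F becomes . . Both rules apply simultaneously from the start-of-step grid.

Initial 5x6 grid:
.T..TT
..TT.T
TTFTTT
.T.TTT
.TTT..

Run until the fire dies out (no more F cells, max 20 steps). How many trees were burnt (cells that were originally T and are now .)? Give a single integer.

Answer: 17

Derivation:
Step 1: +3 fires, +1 burnt (F count now 3)
Step 2: +5 fires, +3 burnt (F count now 5)
Step 3: +4 fires, +5 burnt (F count now 4)
Step 4: +3 fires, +4 burnt (F count now 3)
Step 5: +1 fires, +3 burnt (F count now 1)
Step 6: +1 fires, +1 burnt (F count now 1)
Step 7: +0 fires, +1 burnt (F count now 0)
Fire out after step 7
Initially T: 18, now '.': 29
Total burnt (originally-T cells now '.'): 17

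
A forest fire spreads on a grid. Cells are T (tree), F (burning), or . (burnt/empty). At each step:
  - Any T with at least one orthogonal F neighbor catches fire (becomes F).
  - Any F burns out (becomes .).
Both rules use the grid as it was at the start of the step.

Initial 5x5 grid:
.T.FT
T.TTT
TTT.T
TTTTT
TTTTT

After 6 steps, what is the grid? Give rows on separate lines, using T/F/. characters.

Step 1: 2 trees catch fire, 1 burn out
  .T..F
  T.TFT
  TTT.T
  TTTTT
  TTTTT
Step 2: 2 trees catch fire, 2 burn out
  .T...
  T.F.F
  TTT.T
  TTTTT
  TTTTT
Step 3: 2 trees catch fire, 2 burn out
  .T...
  T....
  TTF.F
  TTTTT
  TTTTT
Step 4: 3 trees catch fire, 2 burn out
  .T...
  T....
  TF...
  TTFTF
  TTTTT
Step 5: 5 trees catch fire, 3 burn out
  .T...
  T....
  F....
  TF.F.
  TTFTF
Step 6: 4 trees catch fire, 5 burn out
  .T...
  F....
  .....
  F....
  TF.F.

.T...
F....
.....
F....
TF.F.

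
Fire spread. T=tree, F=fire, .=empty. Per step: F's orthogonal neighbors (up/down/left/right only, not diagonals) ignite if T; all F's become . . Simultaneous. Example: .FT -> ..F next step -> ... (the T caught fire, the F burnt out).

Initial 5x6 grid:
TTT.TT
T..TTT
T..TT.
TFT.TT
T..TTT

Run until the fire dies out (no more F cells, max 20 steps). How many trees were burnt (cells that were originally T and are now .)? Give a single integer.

Step 1: +2 fires, +1 burnt (F count now 2)
Step 2: +2 fires, +2 burnt (F count now 2)
Step 3: +1 fires, +2 burnt (F count now 1)
Step 4: +1 fires, +1 burnt (F count now 1)
Step 5: +1 fires, +1 burnt (F count now 1)
Step 6: +1 fires, +1 burnt (F count now 1)
Step 7: +0 fires, +1 burnt (F count now 0)
Fire out after step 7
Initially T: 20, now '.': 18
Total burnt (originally-T cells now '.'): 8

Answer: 8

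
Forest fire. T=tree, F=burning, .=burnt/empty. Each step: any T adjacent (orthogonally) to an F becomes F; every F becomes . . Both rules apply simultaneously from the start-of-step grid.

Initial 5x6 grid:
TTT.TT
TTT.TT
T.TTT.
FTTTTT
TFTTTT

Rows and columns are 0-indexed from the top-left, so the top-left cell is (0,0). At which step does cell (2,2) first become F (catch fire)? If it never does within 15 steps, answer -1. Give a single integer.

Step 1: cell (2,2)='T' (+4 fires, +2 burnt)
Step 2: cell (2,2)='T' (+3 fires, +4 burnt)
Step 3: cell (2,2)='F' (+5 fires, +3 burnt)
  -> target ignites at step 3
Step 4: cell (2,2)='.' (+5 fires, +5 burnt)
Step 5: cell (2,2)='.' (+3 fires, +5 burnt)
Step 6: cell (2,2)='.' (+1 fires, +3 burnt)
Step 7: cell (2,2)='.' (+2 fires, +1 burnt)
Step 8: cell (2,2)='.' (+1 fires, +2 burnt)
Step 9: cell (2,2)='.' (+0 fires, +1 burnt)
  fire out at step 9

3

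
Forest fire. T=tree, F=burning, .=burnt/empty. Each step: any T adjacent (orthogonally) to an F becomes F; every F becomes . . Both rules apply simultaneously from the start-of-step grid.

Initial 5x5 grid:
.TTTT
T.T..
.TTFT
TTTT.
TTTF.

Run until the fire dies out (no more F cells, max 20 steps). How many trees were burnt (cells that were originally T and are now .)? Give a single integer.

Step 1: +4 fires, +2 burnt (F count now 4)
Step 2: +4 fires, +4 burnt (F count now 4)
Step 3: +3 fires, +4 burnt (F count now 3)
Step 4: +3 fires, +3 burnt (F count now 3)
Step 5: +1 fires, +3 burnt (F count now 1)
Step 6: +0 fires, +1 burnt (F count now 0)
Fire out after step 6
Initially T: 16, now '.': 24
Total burnt (originally-T cells now '.'): 15

Answer: 15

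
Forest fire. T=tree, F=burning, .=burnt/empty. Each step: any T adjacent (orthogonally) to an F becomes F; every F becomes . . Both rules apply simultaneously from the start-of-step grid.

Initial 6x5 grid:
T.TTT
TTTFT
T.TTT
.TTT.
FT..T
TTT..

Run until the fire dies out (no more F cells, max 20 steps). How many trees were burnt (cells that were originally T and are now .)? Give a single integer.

Step 1: +6 fires, +2 burnt (F count now 6)
Step 2: +8 fires, +6 burnt (F count now 8)
Step 3: +3 fires, +8 burnt (F count now 3)
Step 4: +2 fires, +3 burnt (F count now 2)
Step 5: +0 fires, +2 burnt (F count now 0)
Fire out after step 5
Initially T: 20, now '.': 29
Total burnt (originally-T cells now '.'): 19

Answer: 19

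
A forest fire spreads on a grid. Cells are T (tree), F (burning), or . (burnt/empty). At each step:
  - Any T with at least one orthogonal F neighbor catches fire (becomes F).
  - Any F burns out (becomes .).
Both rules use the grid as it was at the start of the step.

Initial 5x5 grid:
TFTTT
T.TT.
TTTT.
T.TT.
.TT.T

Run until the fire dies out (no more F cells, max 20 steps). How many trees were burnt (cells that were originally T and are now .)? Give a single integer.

Step 1: +2 fires, +1 burnt (F count now 2)
Step 2: +3 fires, +2 burnt (F count now 3)
Step 3: +4 fires, +3 burnt (F count now 4)
Step 4: +4 fires, +4 burnt (F count now 4)
Step 5: +2 fires, +4 burnt (F count now 2)
Step 6: +1 fires, +2 burnt (F count now 1)
Step 7: +0 fires, +1 burnt (F count now 0)
Fire out after step 7
Initially T: 17, now '.': 24
Total burnt (originally-T cells now '.'): 16

Answer: 16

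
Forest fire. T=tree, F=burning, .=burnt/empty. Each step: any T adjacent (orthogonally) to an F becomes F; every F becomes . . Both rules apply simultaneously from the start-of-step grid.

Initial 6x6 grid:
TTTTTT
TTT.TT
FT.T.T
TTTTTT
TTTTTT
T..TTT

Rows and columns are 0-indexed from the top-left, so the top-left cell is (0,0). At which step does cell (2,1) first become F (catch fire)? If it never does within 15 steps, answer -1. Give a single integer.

Step 1: cell (2,1)='F' (+3 fires, +1 burnt)
  -> target ignites at step 1
Step 2: cell (2,1)='.' (+4 fires, +3 burnt)
Step 3: cell (2,1)='.' (+5 fires, +4 burnt)
Step 4: cell (2,1)='.' (+3 fires, +5 burnt)
Step 5: cell (2,1)='.' (+4 fires, +3 burnt)
Step 6: cell (2,1)='.' (+4 fires, +4 burnt)
Step 7: cell (2,1)='.' (+5 fires, +4 burnt)
Step 8: cell (2,1)='.' (+2 fires, +5 burnt)
Step 9: cell (2,1)='.' (+0 fires, +2 burnt)
  fire out at step 9

1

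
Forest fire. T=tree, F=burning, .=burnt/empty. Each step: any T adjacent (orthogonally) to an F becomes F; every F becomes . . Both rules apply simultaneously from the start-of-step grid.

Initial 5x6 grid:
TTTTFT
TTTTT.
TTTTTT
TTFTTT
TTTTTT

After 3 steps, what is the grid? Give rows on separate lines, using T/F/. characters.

Step 1: 7 trees catch fire, 2 burn out
  TTTF.F
  TTTTF.
  TTFTTT
  TF.FTT
  TTFTTT
Step 2: 10 trees catch fire, 7 burn out
  TTF...
  TTFF..
  TF.FFT
  F...FT
  TF.FTT
Step 3: 7 trees catch fire, 10 burn out
  TF....
  TF....
  F....F
  .....F
  F...FT

TF....
TF....
F....F
.....F
F...FT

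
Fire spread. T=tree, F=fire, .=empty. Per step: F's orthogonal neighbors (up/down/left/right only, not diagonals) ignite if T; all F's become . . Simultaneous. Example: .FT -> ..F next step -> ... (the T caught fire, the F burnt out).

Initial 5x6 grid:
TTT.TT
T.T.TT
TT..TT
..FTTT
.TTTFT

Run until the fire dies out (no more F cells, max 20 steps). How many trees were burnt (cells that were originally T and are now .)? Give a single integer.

Step 1: +5 fires, +2 burnt (F count now 5)
Step 2: +3 fires, +5 burnt (F count now 3)
Step 3: +2 fires, +3 burnt (F count now 2)
Step 4: +2 fires, +2 burnt (F count now 2)
Step 5: +1 fires, +2 burnt (F count now 1)
Step 6: +0 fires, +1 burnt (F count now 0)
Fire out after step 6
Initially T: 20, now '.': 23
Total burnt (originally-T cells now '.'): 13

Answer: 13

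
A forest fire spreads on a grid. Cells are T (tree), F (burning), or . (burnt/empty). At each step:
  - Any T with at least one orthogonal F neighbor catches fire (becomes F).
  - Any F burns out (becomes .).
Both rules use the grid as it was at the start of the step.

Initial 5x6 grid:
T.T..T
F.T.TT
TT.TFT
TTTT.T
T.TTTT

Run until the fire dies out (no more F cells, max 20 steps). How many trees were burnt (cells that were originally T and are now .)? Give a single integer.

Answer: 18

Derivation:
Step 1: +5 fires, +2 burnt (F count now 5)
Step 2: +5 fires, +5 burnt (F count now 5)
Step 3: +6 fires, +5 burnt (F count now 6)
Step 4: +2 fires, +6 burnt (F count now 2)
Step 5: +0 fires, +2 burnt (F count now 0)
Fire out after step 5
Initially T: 20, now '.': 28
Total burnt (originally-T cells now '.'): 18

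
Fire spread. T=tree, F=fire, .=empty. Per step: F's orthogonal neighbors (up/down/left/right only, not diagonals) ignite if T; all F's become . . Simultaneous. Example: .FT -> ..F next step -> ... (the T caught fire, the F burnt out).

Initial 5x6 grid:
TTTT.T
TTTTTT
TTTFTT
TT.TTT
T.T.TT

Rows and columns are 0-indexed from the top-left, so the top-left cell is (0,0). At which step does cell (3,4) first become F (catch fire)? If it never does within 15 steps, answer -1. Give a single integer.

Step 1: cell (3,4)='T' (+4 fires, +1 burnt)
Step 2: cell (3,4)='F' (+6 fires, +4 burnt)
  -> target ignites at step 2
Step 3: cell (3,4)='.' (+7 fires, +6 burnt)
Step 4: cell (3,4)='.' (+5 fires, +7 burnt)
Step 5: cell (3,4)='.' (+2 fires, +5 burnt)
Step 6: cell (3,4)='.' (+0 fires, +2 burnt)
  fire out at step 6

2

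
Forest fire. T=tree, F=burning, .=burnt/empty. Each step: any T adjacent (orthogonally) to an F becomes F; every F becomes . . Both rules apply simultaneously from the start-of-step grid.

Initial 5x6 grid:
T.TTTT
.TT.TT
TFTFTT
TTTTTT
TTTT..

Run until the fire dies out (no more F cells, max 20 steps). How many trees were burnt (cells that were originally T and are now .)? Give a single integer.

Step 1: +6 fires, +2 burnt (F count now 6)
Step 2: +8 fires, +6 burnt (F count now 8)
Step 3: +6 fires, +8 burnt (F count now 6)
Step 4: +2 fires, +6 burnt (F count now 2)
Step 5: +0 fires, +2 burnt (F count now 0)
Fire out after step 5
Initially T: 23, now '.': 29
Total burnt (originally-T cells now '.'): 22

Answer: 22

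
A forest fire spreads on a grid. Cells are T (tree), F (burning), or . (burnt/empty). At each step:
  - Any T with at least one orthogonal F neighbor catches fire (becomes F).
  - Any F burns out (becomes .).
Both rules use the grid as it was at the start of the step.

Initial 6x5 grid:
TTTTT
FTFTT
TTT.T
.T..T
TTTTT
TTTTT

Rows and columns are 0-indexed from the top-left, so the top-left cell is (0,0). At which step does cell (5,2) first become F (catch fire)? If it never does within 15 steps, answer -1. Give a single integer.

Step 1: cell (5,2)='T' (+6 fires, +2 burnt)
Step 2: cell (5,2)='T' (+4 fires, +6 burnt)
Step 3: cell (5,2)='T' (+3 fires, +4 burnt)
Step 4: cell (5,2)='T' (+2 fires, +3 burnt)
Step 5: cell (5,2)='T' (+4 fires, +2 burnt)
Step 6: cell (5,2)='F' (+4 fires, +4 burnt)
  -> target ignites at step 6
Step 7: cell (5,2)='.' (+1 fires, +4 burnt)
Step 8: cell (5,2)='.' (+0 fires, +1 burnt)
  fire out at step 8

6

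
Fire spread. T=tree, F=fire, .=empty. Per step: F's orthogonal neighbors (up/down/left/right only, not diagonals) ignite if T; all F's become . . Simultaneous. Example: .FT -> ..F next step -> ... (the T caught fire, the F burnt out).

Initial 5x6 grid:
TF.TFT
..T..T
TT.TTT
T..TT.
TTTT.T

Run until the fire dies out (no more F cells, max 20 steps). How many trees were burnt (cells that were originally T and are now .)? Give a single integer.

Step 1: +3 fires, +2 burnt (F count now 3)
Step 2: +1 fires, +3 burnt (F count now 1)
Step 3: +1 fires, +1 burnt (F count now 1)
Step 4: +1 fires, +1 burnt (F count now 1)
Step 5: +2 fires, +1 burnt (F count now 2)
Step 6: +1 fires, +2 burnt (F count now 1)
Step 7: +1 fires, +1 burnt (F count now 1)
Step 8: +1 fires, +1 burnt (F count now 1)
Step 9: +1 fires, +1 burnt (F count now 1)
Step 10: +1 fires, +1 burnt (F count now 1)
Step 11: +1 fires, +1 burnt (F count now 1)
Step 12: +1 fires, +1 burnt (F count now 1)
Step 13: +1 fires, +1 burnt (F count now 1)
Step 14: +0 fires, +1 burnt (F count now 0)
Fire out after step 14
Initially T: 18, now '.': 28
Total burnt (originally-T cells now '.'): 16

Answer: 16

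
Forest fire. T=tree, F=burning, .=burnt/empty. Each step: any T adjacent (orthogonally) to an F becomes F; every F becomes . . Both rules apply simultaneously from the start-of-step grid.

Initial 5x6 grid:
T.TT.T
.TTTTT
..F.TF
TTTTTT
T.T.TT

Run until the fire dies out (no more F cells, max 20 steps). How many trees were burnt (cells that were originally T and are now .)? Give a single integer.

Step 1: +5 fires, +2 burnt (F count now 5)
Step 2: +10 fires, +5 burnt (F count now 10)
Step 3: +3 fires, +10 burnt (F count now 3)
Step 4: +1 fires, +3 burnt (F count now 1)
Step 5: +0 fires, +1 burnt (F count now 0)
Fire out after step 5
Initially T: 20, now '.': 29
Total burnt (originally-T cells now '.'): 19

Answer: 19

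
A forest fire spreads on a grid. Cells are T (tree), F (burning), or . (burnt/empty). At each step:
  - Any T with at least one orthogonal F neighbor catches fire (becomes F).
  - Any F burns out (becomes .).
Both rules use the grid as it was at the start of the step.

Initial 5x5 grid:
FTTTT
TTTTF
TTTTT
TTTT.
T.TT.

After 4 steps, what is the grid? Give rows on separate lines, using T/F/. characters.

Step 1: 5 trees catch fire, 2 burn out
  .FTTF
  FTTF.
  TTTTF
  TTTT.
  T.TT.
Step 2: 6 trees catch fire, 5 burn out
  ..FF.
  .FF..
  FTTF.
  TTTT.
  T.TT.
Step 3: 4 trees catch fire, 6 burn out
  .....
  .....
  .FF..
  FTTF.
  T.TT.
Step 4: 4 trees catch fire, 4 burn out
  .....
  .....
  .....
  .FF..
  F.TF.

.....
.....
.....
.FF..
F.TF.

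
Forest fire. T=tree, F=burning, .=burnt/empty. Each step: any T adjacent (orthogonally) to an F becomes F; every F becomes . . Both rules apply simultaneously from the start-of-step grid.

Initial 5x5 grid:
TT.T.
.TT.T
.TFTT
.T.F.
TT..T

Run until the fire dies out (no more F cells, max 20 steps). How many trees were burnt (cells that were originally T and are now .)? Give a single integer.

Answer: 11

Derivation:
Step 1: +3 fires, +2 burnt (F count now 3)
Step 2: +3 fires, +3 burnt (F count now 3)
Step 3: +3 fires, +3 burnt (F count now 3)
Step 4: +2 fires, +3 burnt (F count now 2)
Step 5: +0 fires, +2 burnt (F count now 0)
Fire out after step 5
Initially T: 13, now '.': 23
Total burnt (originally-T cells now '.'): 11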